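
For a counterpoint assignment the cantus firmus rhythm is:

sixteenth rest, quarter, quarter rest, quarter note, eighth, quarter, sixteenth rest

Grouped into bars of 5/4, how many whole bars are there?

One bar of 5/4 = 20 sixteenth notes.
Express everything in sixteenth notes: sixteenth rest = 1; quarter = 4; quarter rest = 4; quarter note = 4; eighth = 2; quarter = 4; sixteenth rest = 1.
Sum: 1 + 4 + 4 + 4 + 2 + 4 + 1 = 20.
20 ÷ 20 = 1 complete bar with 0 left over.

1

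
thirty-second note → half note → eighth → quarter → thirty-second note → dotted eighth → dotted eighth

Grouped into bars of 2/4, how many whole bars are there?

2

One bar of 2/4 = 16 thirty-second notes.
Convert each value to thirty-second notes: thirty-second note = 1; half note = 16; eighth = 4; quarter = 8; thirty-second note = 1; dotted eighth = 6; dotted eighth = 6.
Adding: 1 + 16 + 4 + 8 + 1 + 6 + 6 = 42.
42 ÷ 16 = 2 complete bars with 10 left over.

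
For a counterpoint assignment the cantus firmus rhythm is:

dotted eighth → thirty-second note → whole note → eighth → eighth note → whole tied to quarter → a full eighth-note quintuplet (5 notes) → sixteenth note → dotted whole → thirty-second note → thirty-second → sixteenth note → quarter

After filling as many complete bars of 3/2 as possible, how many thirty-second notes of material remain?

21

One bar of 3/2 = 48 thirty-second notes.
Express everything in thirty-second notes: dotted eighth = 6; thirty-second note = 1; whole note = 32; eighth = 4; eighth note = 4; whole tied to quarter (whole + quarter) = 40; a full eighth-note quintuplet (5 notes) (five quintuplet eighths span one half) = 16; sixteenth note = 2; dotted whole = 48; thirty-second note = 1; thirty-second = 1; sixteenth note = 2; quarter = 8.
Total: 6 + 1 + 32 + 4 + 4 + 40 + 16 + 2 + 48 + 1 + 1 + 2 + 8 = 165.
165 ÷ 48 = 3 complete bars with 21 thirty-second notes remaining.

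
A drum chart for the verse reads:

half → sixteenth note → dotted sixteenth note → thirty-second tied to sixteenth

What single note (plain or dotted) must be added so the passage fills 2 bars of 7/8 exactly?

2 bars of 7/8 = 56 thirty-second notes.
Convert each value to thirty-second notes: half = 16; sixteenth note = 2; dotted sixteenth note = 3; thirty-second tied to sixteenth (thirty-second + sixteenth) = 3.
Adding: 16 + 2 + 3 + 3 = 24.
Remaining: 56 − 24 = 32 thirty-second notes, which is a whole note.

whole note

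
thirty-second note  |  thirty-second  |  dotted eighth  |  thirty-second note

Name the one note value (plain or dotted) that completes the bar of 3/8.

dotted sixteenth note

The bar of 3/8 = 12 thirty-second notes.
Working in thirty-second notes: thirty-second note = 1; thirty-second = 1; dotted eighth = 6; thirty-second note = 1.
Total: 1 + 1 + 6 + 1 = 9.
Remaining: 12 − 9 = 3 thirty-second notes, which is a dotted sixteenth note.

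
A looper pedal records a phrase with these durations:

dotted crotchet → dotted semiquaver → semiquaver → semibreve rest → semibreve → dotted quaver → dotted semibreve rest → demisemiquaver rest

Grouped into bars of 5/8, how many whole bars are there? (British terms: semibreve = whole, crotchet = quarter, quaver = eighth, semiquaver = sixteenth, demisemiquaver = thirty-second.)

One bar of 5/8 = 20 thirty-second notes.
In thirty-second notes: dotted crotchet = 12; dotted semiquaver = 3; semiquaver = 2; semibreve rest = 32; semibreve = 32; dotted quaver = 6; dotted semibreve rest = 48; demisemiquaver rest = 1.
Adding: 12 + 3 + 2 + 32 + 32 + 6 + 48 + 1 = 136.
136 ÷ 20 = 6 complete bars with 16 left over.

6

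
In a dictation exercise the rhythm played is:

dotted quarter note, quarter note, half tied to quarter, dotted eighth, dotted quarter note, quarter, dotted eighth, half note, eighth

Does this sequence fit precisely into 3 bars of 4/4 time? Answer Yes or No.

One bar of 4/4 = 16 sixteenth notes, so 3 bars = 48.
Convert each value to sixteenth notes: dotted quarter note = 6; quarter note = 4; half tied to quarter (half + quarter) = 12; dotted eighth = 3; dotted quarter note = 6; quarter = 4; dotted eighth = 3; half note = 8; eighth = 2.
Altogether 6 + 4 + 12 + 3 + 6 + 4 + 3 + 8 + 2 = 48.
48 equals 48, so the answer is Yes.

Yes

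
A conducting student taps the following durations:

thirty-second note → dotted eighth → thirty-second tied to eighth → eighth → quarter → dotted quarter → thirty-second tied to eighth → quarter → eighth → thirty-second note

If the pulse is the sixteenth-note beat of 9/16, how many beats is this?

27

One sixteenth-note beat = 2 thirty-second notes.
Each duration in thirty-second notes: thirty-second note = 1; dotted eighth = 6; thirty-second tied to eighth (thirty-second + eighth) = 5; eighth = 4; quarter = 8; dotted quarter = 12; thirty-second tied to eighth (thirty-second + eighth) = 5; quarter = 8; eighth = 4; thirty-second note = 1.
Total: 1 + 6 + 5 + 4 + 8 + 12 + 5 + 8 + 4 + 1 = 54.
54 ÷ 2 = 27 beats.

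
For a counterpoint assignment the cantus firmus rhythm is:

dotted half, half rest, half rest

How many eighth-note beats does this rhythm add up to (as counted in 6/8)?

14

One eighth-note beat = 2 sixteenth notes.
Working in sixteenth notes: dotted half = 12; half rest = 8; half rest = 8.
Sum: 12 + 8 + 8 = 28.
28 ÷ 2 = 14 beats.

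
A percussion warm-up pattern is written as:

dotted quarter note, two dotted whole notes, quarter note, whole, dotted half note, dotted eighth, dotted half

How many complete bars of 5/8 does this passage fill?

One bar of 5/8 = 10 sixteenth notes.
Each duration in sixteenth notes: dotted quarter note = 6; dotted whole note = 24; dotted whole note = 24; quarter note = 4; whole = 16; dotted half note = 12; dotted eighth = 3; dotted half = 12.
Adding: 6 + 24 + 24 + 4 + 16 + 12 + 3 + 12 = 101.
101 ÷ 10 = 10 complete bars with 1 left over.

10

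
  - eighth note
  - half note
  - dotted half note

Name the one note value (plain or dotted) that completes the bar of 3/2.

eighth note

The bar of 3/2 = 12 eighth notes.
Convert each value to eighth notes: eighth note = 1; half note = 4; dotted half note = 6.
Adding: 1 + 4 + 6 = 11.
Remaining: 12 − 11 = 1 eighth note, which is a eighth note.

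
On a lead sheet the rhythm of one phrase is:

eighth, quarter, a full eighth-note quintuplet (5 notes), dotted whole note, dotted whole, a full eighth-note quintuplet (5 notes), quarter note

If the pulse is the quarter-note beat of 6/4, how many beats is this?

One quarter-note beat = 2 eighth notes.
Convert each value to eighth notes: eighth = 1; quarter = 2; a full eighth-note quintuplet (5 notes) (five quintuplet eighths span one half) = 4; dotted whole note = 12; dotted whole = 12; a full eighth-note quintuplet (5 notes) (five quintuplet eighths span one half) = 4; quarter note = 2.
Adding: 1 + 2 + 4 + 12 + 12 + 4 + 2 = 37.
37 ÷ 2 = 18.5 beats.

18.5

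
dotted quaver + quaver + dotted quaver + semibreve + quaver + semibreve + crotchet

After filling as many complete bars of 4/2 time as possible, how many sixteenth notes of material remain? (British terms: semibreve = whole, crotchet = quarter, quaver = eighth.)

One bar of 4/2 = 32 sixteenth notes.
Convert each value to sixteenth notes: dotted quaver = 3; quaver = 2; dotted quaver = 3; semibreve = 16; quaver = 2; semibreve = 16; crotchet = 4.
Adding: 3 + 2 + 3 + 16 + 2 + 16 + 4 = 46.
46 ÷ 32 = 1 complete bar with 14 sixteenth notes remaining.

14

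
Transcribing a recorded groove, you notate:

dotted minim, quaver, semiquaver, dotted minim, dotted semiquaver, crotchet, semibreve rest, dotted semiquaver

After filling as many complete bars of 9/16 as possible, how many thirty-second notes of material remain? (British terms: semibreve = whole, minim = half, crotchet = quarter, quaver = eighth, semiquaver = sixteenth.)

One bar of 9/16 = 18 thirty-second notes.
In thirty-second notes: dotted minim = 24; quaver = 4; semiquaver = 2; dotted minim = 24; dotted semiquaver = 3; crotchet = 8; semibreve rest = 32; dotted semiquaver = 3.
Total: 24 + 4 + 2 + 24 + 3 + 8 + 32 + 3 = 100.
100 ÷ 18 = 5 complete bars with 10 thirty-second notes remaining.

10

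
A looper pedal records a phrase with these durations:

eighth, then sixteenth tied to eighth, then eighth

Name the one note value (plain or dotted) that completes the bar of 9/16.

The bar of 9/16 = 9 sixteenth notes.
Each duration in sixteenth notes: eighth = 2; sixteenth tied to eighth (sixteenth + eighth) = 3; eighth = 2.
Total: 2 + 3 + 2 = 7.
Remaining: 9 − 7 = 2 sixteenth notes, which is a eighth note.

eighth note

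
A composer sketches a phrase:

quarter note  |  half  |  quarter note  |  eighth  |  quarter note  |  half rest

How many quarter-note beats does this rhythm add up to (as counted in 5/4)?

7.5

One quarter-note beat = 2 eighth notes.
Express everything in eighth notes: quarter note = 2; half = 4; quarter note = 2; eighth = 1; quarter note = 2; half rest = 4.
Total: 2 + 4 + 2 + 1 + 2 + 4 = 15.
15 ÷ 2 = 7.5 beats.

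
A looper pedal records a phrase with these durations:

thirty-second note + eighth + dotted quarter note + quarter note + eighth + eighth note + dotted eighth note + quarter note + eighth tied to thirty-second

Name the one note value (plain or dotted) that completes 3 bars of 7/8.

3 bars of 7/8 = 84 thirty-second notes.
Working in thirty-second notes: thirty-second note = 1; eighth = 4; dotted quarter note = 12; quarter note = 8; eighth = 4; eighth note = 4; dotted eighth note = 6; quarter note = 8; eighth tied to thirty-second (eighth + thirty-second) = 5.
Adding: 1 + 4 + 12 + 8 + 4 + 4 + 6 + 8 + 5 = 52.
Remaining: 84 − 52 = 32 thirty-second notes, which is a whole note.

whole note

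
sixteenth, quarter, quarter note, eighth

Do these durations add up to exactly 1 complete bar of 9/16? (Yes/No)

One bar of 9/16 = 9 sixteenth notes.
Working in sixteenth notes: sixteenth = 1; quarter = 4; quarter note = 4; eighth = 2.
Total: 1 + 4 + 4 + 2 = 11.
11 exceeds 9, so the answer is No.

No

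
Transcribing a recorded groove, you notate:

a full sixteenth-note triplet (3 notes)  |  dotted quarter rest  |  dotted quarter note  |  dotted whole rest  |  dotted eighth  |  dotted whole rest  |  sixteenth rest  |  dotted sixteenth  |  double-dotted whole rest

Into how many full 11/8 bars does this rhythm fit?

One bar of 11/8 = 44 thirty-second notes.
In thirty-second notes: a full sixteenth-note triplet (3 notes) (three triplet sixteenths span one eighth) = 4; dotted quarter rest = 12; dotted quarter note = 12; dotted whole rest = 48; dotted eighth = 6; dotted whole rest = 48; sixteenth rest = 2; dotted sixteenth = 3; double-dotted whole rest = 56.
Total: 4 + 12 + 12 + 48 + 6 + 48 + 2 + 3 + 56 = 191.
191 ÷ 44 = 4 complete bars with 15 left over.

4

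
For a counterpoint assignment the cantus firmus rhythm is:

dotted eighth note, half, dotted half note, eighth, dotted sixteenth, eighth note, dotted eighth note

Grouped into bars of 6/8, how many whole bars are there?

One bar of 6/8 = 24 thirty-second notes.
Convert each value to thirty-second notes: dotted eighth note = 6; half = 16; dotted half note = 24; eighth = 4; dotted sixteenth = 3; eighth note = 4; dotted eighth note = 6.
Altogether 6 + 16 + 24 + 4 + 3 + 4 + 6 = 63.
63 ÷ 24 = 2 complete bars with 15 left over.

2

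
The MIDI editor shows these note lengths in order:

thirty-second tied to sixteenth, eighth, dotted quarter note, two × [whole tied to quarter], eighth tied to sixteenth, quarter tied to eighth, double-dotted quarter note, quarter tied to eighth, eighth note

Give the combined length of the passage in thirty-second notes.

Express everything in thirty-second notes: thirty-second tied to sixteenth (thirty-second + sixteenth) = 3; eighth = 4; dotted quarter note = 12; whole tied to quarter (whole + quarter) = 40; whole tied to quarter (whole + quarter) = 40; eighth tied to sixteenth (eighth + sixteenth) = 6; quarter tied to eighth (quarter + eighth) = 12; double-dotted quarter note = 14; quarter tied to eighth (quarter + eighth) = 12; eighth note = 4.
Sum: 3 + 4 + 12 + 40 + 40 + 6 + 12 + 14 + 12 + 4 = 147 thirty-second notes.

147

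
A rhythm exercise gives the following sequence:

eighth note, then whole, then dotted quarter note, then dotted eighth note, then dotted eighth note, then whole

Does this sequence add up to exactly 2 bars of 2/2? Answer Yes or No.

One bar of 2/2 = 16 sixteenth notes, so 2 bars = 32.
In sixteenth notes: eighth note = 2; whole = 16; dotted quarter note = 6; dotted eighth note = 3; dotted eighth note = 3; whole = 16.
Adding: 2 + 16 + 6 + 3 + 3 + 16 = 46.
46 exceeds 32, so the answer is No.

No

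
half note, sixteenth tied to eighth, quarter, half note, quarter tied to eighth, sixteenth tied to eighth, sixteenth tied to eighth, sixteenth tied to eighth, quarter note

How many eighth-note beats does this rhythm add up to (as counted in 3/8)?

One eighth-note beat = 2 sixteenth notes.
Working in sixteenth notes: half note = 8; sixteenth tied to eighth (sixteenth + eighth) = 3; quarter = 4; half note = 8; quarter tied to eighth (quarter + eighth) = 6; sixteenth tied to eighth (sixteenth + eighth) = 3; sixteenth tied to eighth (sixteenth + eighth) = 3; sixteenth tied to eighth (sixteenth + eighth) = 3; quarter note = 4.
Altogether 8 + 3 + 4 + 8 + 6 + 3 + 3 + 3 + 4 = 42.
42 ÷ 2 = 21 beats.

21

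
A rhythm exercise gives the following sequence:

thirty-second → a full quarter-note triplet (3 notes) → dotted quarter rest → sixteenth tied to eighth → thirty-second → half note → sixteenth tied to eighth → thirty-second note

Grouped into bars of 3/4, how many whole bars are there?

2

One bar of 3/4 = 24 thirty-second notes.
Each duration in thirty-second notes: thirty-second = 1; a full quarter-note triplet (3 notes) (three triplet quarters span one half) = 16; dotted quarter rest = 12; sixteenth tied to eighth (sixteenth + eighth) = 6; thirty-second = 1; half note = 16; sixteenth tied to eighth (sixteenth + eighth) = 6; thirty-second note = 1.
Adding: 1 + 16 + 12 + 6 + 1 + 16 + 6 + 1 = 59.
59 ÷ 24 = 2 complete bars with 11 left over.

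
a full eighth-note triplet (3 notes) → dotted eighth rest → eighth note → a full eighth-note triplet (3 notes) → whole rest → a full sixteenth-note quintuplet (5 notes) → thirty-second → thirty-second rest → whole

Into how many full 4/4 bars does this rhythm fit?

3

One bar of 4/4 = 32 thirty-second notes.
In thirty-second notes: a full eighth-note triplet (3 notes) (three triplet eighths span one quarter) = 8; dotted eighth rest = 6; eighth note = 4; a full eighth-note triplet (3 notes) (three triplet eighths span one quarter) = 8; whole rest = 32; a full sixteenth-note quintuplet (5 notes) (five quintuplet sixteenths span one quarter) = 8; thirty-second = 1; thirty-second rest = 1; whole = 32.
Total: 8 + 6 + 4 + 8 + 32 + 8 + 1 + 1 + 32 = 100.
100 ÷ 32 = 3 complete bars with 4 left over.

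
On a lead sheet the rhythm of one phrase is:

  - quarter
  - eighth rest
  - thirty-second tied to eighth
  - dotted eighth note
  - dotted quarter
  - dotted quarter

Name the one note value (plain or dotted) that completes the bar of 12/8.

The bar of 12/8 = 48 thirty-second notes.
Express everything in thirty-second notes: quarter = 8; eighth rest = 4; thirty-second tied to eighth (thirty-second + eighth) = 5; dotted eighth note = 6; dotted quarter = 12; dotted quarter = 12.
Altogether 8 + 4 + 5 + 6 + 12 + 12 = 47.
Remaining: 48 − 47 = 1 thirty-second note, which is a thirty-second note.

thirty-second note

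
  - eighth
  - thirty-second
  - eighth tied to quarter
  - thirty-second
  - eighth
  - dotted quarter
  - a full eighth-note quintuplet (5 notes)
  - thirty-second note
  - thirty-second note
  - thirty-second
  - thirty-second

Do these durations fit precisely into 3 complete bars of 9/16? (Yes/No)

Yes

One bar of 9/16 = 18 thirty-second notes, so 3 bars = 54.
Convert each value to thirty-second notes: eighth = 4; thirty-second = 1; eighth tied to quarter (eighth + quarter) = 12; thirty-second = 1; eighth = 4; dotted quarter = 12; a full eighth-note quintuplet (5 notes) (five quintuplet eighths span one half) = 16; thirty-second note = 1; thirty-second note = 1; thirty-second = 1; thirty-second = 1.
Adding: 4 + 1 + 12 + 1 + 4 + 12 + 16 + 1 + 1 + 1 + 1 = 54.
54 equals 54, so the answer is Yes.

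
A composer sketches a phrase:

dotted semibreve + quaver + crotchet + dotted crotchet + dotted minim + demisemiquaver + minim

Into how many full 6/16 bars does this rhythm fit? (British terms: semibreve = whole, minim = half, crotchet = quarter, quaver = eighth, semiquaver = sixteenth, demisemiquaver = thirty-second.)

One bar of 6/16 = 12 thirty-second notes.
In thirty-second notes: dotted semibreve = 48; quaver = 4; crotchet = 8; dotted crotchet = 12; dotted minim = 24; demisemiquaver = 1; minim = 16.
Altogether 48 + 4 + 8 + 12 + 24 + 1 + 16 = 113.
113 ÷ 12 = 9 complete bars with 5 left over.

9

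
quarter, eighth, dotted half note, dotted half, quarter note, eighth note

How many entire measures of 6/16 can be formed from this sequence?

One bar of 6/16 = 3 eighth notes.
In eighth notes: quarter = 2; eighth = 1; dotted half note = 6; dotted half = 6; quarter note = 2; eighth note = 1.
Total: 2 + 1 + 6 + 6 + 2 + 1 = 18.
18 ÷ 3 = 6 complete bars with 0 left over.

6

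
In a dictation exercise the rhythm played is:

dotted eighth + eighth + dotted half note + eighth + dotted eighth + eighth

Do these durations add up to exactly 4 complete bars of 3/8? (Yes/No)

Yes

One bar of 3/8 = 6 sixteenth notes, so 4 bars = 24.
Each duration in sixteenth notes: dotted eighth = 3; eighth = 2; dotted half note = 12; eighth = 2; dotted eighth = 3; eighth = 2.
Adding: 3 + 2 + 12 + 2 + 3 + 2 = 24.
24 equals 24, so the answer is Yes.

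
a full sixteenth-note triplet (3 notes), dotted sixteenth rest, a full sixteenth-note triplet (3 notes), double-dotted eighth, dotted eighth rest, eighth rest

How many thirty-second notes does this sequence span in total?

28

Working in thirty-second notes: a full sixteenth-note triplet (3 notes) (three triplet sixteenths span one eighth) = 4; dotted sixteenth rest = 3; a full sixteenth-note triplet (3 notes) (three triplet sixteenths span one eighth) = 4; double-dotted eighth = 7; dotted eighth rest = 6; eighth rest = 4.
Sum: 4 + 3 + 4 + 7 + 6 + 4 = 28 thirty-second notes.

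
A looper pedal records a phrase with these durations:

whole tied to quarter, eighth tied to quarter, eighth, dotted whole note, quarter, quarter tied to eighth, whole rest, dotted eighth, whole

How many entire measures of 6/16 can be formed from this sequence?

16

One bar of 6/16 = 6 sixteenth notes.
Working in sixteenth notes: whole tied to quarter (whole + quarter) = 20; eighth tied to quarter (eighth + quarter) = 6; eighth = 2; dotted whole note = 24; quarter = 4; quarter tied to eighth (quarter + eighth) = 6; whole rest = 16; dotted eighth = 3; whole = 16.
Total: 20 + 6 + 2 + 24 + 4 + 6 + 16 + 3 + 16 = 97.
97 ÷ 6 = 16 complete bars with 1 left over.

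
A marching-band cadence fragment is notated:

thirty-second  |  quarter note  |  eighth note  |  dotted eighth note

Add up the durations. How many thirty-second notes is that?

Convert each value to thirty-second notes: thirty-second = 1; quarter note = 8; eighth note = 4; dotted eighth note = 6.
Adding: 1 + 8 + 4 + 6 = 19 thirty-second notes.

19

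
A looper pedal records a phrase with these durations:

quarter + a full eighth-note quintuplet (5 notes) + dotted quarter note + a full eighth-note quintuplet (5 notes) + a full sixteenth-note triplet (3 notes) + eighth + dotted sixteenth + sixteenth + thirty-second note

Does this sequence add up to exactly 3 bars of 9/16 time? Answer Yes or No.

No

One bar of 9/16 = 18 thirty-second notes, so 3 bars = 54.
Each duration in thirty-second notes: quarter = 8; a full eighth-note quintuplet (5 notes) (five quintuplet eighths span one half) = 16; dotted quarter note = 12; a full eighth-note quintuplet (5 notes) (five quintuplet eighths span one half) = 16; a full sixteenth-note triplet (3 notes) (three triplet sixteenths span one eighth) = 4; eighth = 4; dotted sixteenth = 3; sixteenth = 2; thirty-second note = 1.
Total: 8 + 16 + 12 + 16 + 4 + 4 + 3 + 2 + 1 = 66.
66 exceeds 54, so the answer is No.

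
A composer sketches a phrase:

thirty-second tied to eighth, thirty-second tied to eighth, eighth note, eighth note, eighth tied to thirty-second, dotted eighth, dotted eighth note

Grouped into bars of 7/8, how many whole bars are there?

One bar of 7/8 = 28 thirty-second notes.
Each duration in thirty-second notes: thirty-second tied to eighth (thirty-second + eighth) = 5; thirty-second tied to eighth (thirty-second + eighth) = 5; eighth note = 4; eighth note = 4; eighth tied to thirty-second (eighth + thirty-second) = 5; dotted eighth = 6; dotted eighth note = 6.
Total: 5 + 5 + 4 + 4 + 5 + 6 + 6 = 35.
35 ÷ 28 = 1 complete bar with 7 left over.

1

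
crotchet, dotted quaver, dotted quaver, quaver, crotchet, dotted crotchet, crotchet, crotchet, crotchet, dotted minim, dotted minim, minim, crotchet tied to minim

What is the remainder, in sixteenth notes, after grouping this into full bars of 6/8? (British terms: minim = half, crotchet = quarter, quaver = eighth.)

One bar of 6/8 = 12 sixteenth notes.
Express everything in sixteenth notes: crotchet = 4; dotted quaver = 3; dotted quaver = 3; quaver = 2; crotchet = 4; dotted crotchet = 6; crotchet = 4; crotchet = 4; crotchet = 4; dotted minim = 12; dotted minim = 12; minim = 8; crotchet tied to minim (crotchet + minim) = 12.
Total: 4 + 3 + 3 + 2 + 4 + 6 + 4 + 4 + 4 + 12 + 12 + 8 + 12 = 78.
78 ÷ 12 = 6 complete bars with 6 sixteenth notes remaining.

6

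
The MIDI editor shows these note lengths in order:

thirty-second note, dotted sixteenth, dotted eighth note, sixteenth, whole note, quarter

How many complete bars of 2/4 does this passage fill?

3

One bar of 2/4 = 16 thirty-second notes.
Express everything in thirty-second notes: thirty-second note = 1; dotted sixteenth = 3; dotted eighth note = 6; sixteenth = 2; whole note = 32; quarter = 8.
Total: 1 + 3 + 6 + 2 + 32 + 8 = 52.
52 ÷ 16 = 3 complete bars with 4 left over.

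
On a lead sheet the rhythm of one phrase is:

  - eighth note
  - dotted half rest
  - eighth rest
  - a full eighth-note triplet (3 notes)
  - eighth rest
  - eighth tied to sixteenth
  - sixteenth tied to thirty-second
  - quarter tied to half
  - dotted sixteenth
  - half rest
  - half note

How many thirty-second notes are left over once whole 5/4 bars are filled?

32

One bar of 5/4 = 40 thirty-second notes.
Convert each value to thirty-second notes: eighth note = 4; dotted half rest = 24; eighth rest = 4; a full eighth-note triplet (3 notes) (three triplet eighths span one quarter) = 8; eighth rest = 4; eighth tied to sixteenth (eighth + sixteenth) = 6; sixteenth tied to thirty-second (sixteenth + thirty-second) = 3; quarter tied to half (quarter + half) = 24; dotted sixteenth = 3; half rest = 16; half note = 16.
Adding: 4 + 24 + 4 + 8 + 4 + 6 + 3 + 24 + 3 + 16 + 16 = 112.
112 ÷ 40 = 2 complete bars with 32 thirty-second notes remaining.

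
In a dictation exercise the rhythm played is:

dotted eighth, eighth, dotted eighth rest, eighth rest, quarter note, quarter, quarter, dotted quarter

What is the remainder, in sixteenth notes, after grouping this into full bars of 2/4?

One bar of 2/4 = 8 sixteenth notes.
Working in sixteenth notes: dotted eighth = 3; eighth = 2; dotted eighth rest = 3; eighth rest = 2; quarter note = 4; quarter = 4; quarter = 4; dotted quarter = 6.
Total: 3 + 2 + 3 + 2 + 4 + 4 + 4 + 6 = 28.
28 ÷ 8 = 3 complete bars with 4 sixteenth notes remaining.

4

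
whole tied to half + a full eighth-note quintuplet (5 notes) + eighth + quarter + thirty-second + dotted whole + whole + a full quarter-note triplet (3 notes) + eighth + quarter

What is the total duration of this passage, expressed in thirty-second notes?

185

In thirty-second notes: whole tied to half (whole + half) = 48; a full eighth-note quintuplet (5 notes) (five quintuplet eighths span one half) = 16; eighth = 4; quarter = 8; thirty-second = 1; dotted whole = 48; whole = 32; a full quarter-note triplet (3 notes) (three triplet quarters span one half) = 16; eighth = 4; quarter = 8.
Adding: 48 + 16 + 4 + 8 + 1 + 48 + 32 + 16 + 4 + 8 = 185 thirty-second notes.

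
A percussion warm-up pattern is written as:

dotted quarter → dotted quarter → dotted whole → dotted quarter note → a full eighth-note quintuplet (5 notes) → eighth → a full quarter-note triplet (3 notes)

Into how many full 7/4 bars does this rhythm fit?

One bar of 7/4 = 14 eighth notes.
Each duration in eighth notes: dotted quarter = 3; dotted quarter = 3; dotted whole = 12; dotted quarter note = 3; a full eighth-note quintuplet (5 notes) (five quintuplet eighths span one half) = 4; eighth = 1; a full quarter-note triplet (3 notes) (three triplet quarters span one half) = 4.
Total: 3 + 3 + 12 + 3 + 4 + 1 + 4 = 30.
30 ÷ 14 = 2 complete bars with 2 left over.

2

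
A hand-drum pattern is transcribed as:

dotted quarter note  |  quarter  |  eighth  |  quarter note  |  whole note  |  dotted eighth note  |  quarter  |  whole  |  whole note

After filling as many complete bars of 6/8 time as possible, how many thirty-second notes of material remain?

One bar of 6/8 = 12 sixteenth notes.
Each duration in sixteenth notes: dotted quarter note = 6; quarter = 4; eighth = 2; quarter note = 4; whole note = 16; dotted eighth note = 3; quarter = 4; whole = 16; whole note = 16.
Sum: 6 + 4 + 2 + 4 + 16 + 3 + 4 + 16 + 16 = 71.
71 ÷ 12 = 5 complete bars with 11 sixteenth notes remaining = 22 thirty-second notes.

22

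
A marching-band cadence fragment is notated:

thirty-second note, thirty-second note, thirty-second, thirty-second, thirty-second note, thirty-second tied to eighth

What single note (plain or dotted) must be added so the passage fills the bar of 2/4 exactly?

dotted eighth note

The bar of 2/4 = 16 thirty-second notes.
In thirty-second notes: thirty-second note = 1; thirty-second note = 1; thirty-second = 1; thirty-second = 1; thirty-second note = 1; thirty-second tied to eighth (thirty-second + eighth) = 5.
Altogether 1 + 1 + 1 + 1 + 1 + 5 = 10.
Remaining: 16 − 10 = 6 thirty-second notes, which is a dotted eighth note.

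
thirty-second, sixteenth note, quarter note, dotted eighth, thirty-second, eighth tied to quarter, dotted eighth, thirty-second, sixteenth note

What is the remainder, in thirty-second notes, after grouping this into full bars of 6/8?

One bar of 6/8 = 24 thirty-second notes.
Convert each value to thirty-second notes: thirty-second = 1; sixteenth note = 2; quarter note = 8; dotted eighth = 6; thirty-second = 1; eighth tied to quarter (eighth + quarter) = 12; dotted eighth = 6; thirty-second = 1; sixteenth note = 2.
Sum: 1 + 2 + 8 + 6 + 1 + 12 + 6 + 1 + 2 = 39.
39 ÷ 24 = 1 complete bar with 15 thirty-second notes remaining.

15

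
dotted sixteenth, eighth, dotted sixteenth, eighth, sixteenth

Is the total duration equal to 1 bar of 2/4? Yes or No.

One bar of 2/4 = 16 thirty-second notes.
Each duration in thirty-second notes: dotted sixteenth = 3; eighth = 4; dotted sixteenth = 3; eighth = 4; sixteenth = 2.
Total: 3 + 4 + 3 + 4 + 2 = 16.
16 equals 16, so the answer is Yes.

Yes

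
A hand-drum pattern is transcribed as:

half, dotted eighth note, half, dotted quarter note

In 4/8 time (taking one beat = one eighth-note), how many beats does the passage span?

One eighth-note beat = 2 sixteenth notes.
In sixteenth notes: half = 8; dotted eighth note = 3; half = 8; dotted quarter note = 6.
Altogether 8 + 3 + 8 + 6 = 25.
25 ÷ 2 = 12.5 beats.

12.5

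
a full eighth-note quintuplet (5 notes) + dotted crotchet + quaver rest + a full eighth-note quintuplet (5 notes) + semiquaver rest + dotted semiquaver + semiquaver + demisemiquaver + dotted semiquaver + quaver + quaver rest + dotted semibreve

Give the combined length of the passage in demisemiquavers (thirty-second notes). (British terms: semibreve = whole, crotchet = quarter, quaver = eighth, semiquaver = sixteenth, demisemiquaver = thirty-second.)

Express everything in thirty-second notes: a full eighth-note quintuplet (5 notes) (five quintuplet eighths span one half) = 16; dotted crotchet = 12; quaver rest = 4; a full eighth-note quintuplet (5 notes) (five quintuplet eighths span one half) = 16; semiquaver rest = 2; dotted semiquaver = 3; semiquaver = 2; demisemiquaver = 1; dotted semiquaver = 3; quaver = 4; quaver rest = 4; dotted semibreve = 48.
Sum: 16 + 12 + 4 + 16 + 2 + 3 + 2 + 1 + 3 + 4 + 4 + 48 = 115 thirty-second notes.

115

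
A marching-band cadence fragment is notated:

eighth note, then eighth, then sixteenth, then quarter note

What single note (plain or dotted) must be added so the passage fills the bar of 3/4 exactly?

The bar of 3/4 = 12 sixteenth notes.
In sixteenth notes: eighth note = 2; eighth = 2; sixteenth = 1; quarter note = 4.
Altogether 2 + 2 + 1 + 4 = 9.
Remaining: 12 − 9 = 3 sixteenth notes, which is a dotted eighth note.

dotted eighth note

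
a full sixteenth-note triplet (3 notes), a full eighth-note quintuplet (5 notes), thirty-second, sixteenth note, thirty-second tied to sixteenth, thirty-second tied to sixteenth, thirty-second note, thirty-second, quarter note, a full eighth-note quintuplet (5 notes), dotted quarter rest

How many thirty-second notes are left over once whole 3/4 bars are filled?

19

One bar of 3/4 = 24 thirty-second notes.
Each duration in thirty-second notes: a full sixteenth-note triplet (3 notes) (three triplet sixteenths span one eighth) = 4; a full eighth-note quintuplet (5 notes) (five quintuplet eighths span one half) = 16; thirty-second = 1; sixteenth note = 2; thirty-second tied to sixteenth (thirty-second + sixteenth) = 3; thirty-second tied to sixteenth (thirty-second + sixteenth) = 3; thirty-second note = 1; thirty-second = 1; quarter note = 8; a full eighth-note quintuplet (5 notes) (five quintuplet eighths span one half) = 16; dotted quarter rest = 12.
Altogether 4 + 16 + 1 + 2 + 3 + 3 + 1 + 1 + 8 + 16 + 12 = 67.
67 ÷ 24 = 2 complete bars with 19 thirty-second notes remaining.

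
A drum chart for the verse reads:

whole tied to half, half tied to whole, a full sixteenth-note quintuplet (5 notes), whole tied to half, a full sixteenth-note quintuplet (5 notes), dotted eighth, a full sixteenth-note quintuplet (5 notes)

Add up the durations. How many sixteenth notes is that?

Working in sixteenth notes: whole tied to half (whole + half) = 24; half tied to whole (half + whole) = 24; a full sixteenth-note quintuplet (5 notes) (five quintuplet sixteenths span one quarter) = 4; whole tied to half (whole + half) = 24; a full sixteenth-note quintuplet (5 notes) (five quintuplet sixteenths span one quarter) = 4; dotted eighth = 3; a full sixteenth-note quintuplet (5 notes) (five quintuplet sixteenths span one quarter) = 4.
Altogether 24 + 24 + 4 + 24 + 4 + 3 + 4 = 87 sixteenth notes.

87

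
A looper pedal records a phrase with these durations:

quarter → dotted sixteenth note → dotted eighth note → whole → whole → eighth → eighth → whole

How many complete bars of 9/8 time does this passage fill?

3

One bar of 9/8 = 36 thirty-second notes.
Express everything in thirty-second notes: quarter = 8; dotted sixteenth note = 3; dotted eighth note = 6; whole = 32; whole = 32; eighth = 4; eighth = 4; whole = 32.
Total: 8 + 3 + 6 + 32 + 32 + 4 + 4 + 32 = 121.
121 ÷ 36 = 3 complete bars with 13 left over.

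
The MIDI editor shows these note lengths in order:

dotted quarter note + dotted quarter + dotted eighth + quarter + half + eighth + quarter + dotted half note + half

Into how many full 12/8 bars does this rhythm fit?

One bar of 12/8 = 24 sixteenth notes.
Express everything in sixteenth notes: dotted quarter note = 6; dotted quarter = 6; dotted eighth = 3; quarter = 4; half = 8; eighth = 2; quarter = 4; dotted half note = 12; half = 8.
Total: 6 + 6 + 3 + 4 + 8 + 2 + 4 + 12 + 8 = 53.
53 ÷ 24 = 2 complete bars with 5 left over.

2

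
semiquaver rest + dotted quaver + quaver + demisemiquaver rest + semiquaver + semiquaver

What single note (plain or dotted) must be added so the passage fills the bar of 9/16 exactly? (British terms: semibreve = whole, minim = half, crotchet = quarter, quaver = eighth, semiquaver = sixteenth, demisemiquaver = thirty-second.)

thirty-second note

The bar of 9/16 = 18 thirty-second notes.
Express everything in thirty-second notes: semiquaver rest = 2; dotted quaver = 6; quaver = 4; demisemiquaver rest = 1; semiquaver = 2; semiquaver = 2.
Sum: 2 + 6 + 4 + 1 + 2 + 2 = 17.
Remaining: 18 − 17 = 1 thirty-second note, which is a thirty-second note.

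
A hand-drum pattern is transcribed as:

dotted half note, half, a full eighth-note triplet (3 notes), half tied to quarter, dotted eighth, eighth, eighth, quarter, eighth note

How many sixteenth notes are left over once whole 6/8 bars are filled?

1

One bar of 6/8 = 12 sixteenth notes.
Convert each value to sixteenth notes: dotted half note = 12; half = 8; a full eighth-note triplet (3 notes) (three triplet eighths span one quarter) = 4; half tied to quarter (half + quarter) = 12; dotted eighth = 3; eighth = 2; eighth = 2; quarter = 4; eighth note = 2.
Total: 12 + 8 + 4 + 12 + 3 + 2 + 2 + 4 + 2 = 49.
49 ÷ 12 = 4 complete bars with 1 sixteenth note remaining.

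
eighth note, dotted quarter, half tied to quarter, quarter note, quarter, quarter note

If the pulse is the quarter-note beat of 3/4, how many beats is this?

One quarter-note beat = 2 eighth notes.
Each duration in eighth notes: eighth note = 1; dotted quarter = 3; half tied to quarter (half + quarter) = 6; quarter note = 2; quarter = 2; quarter note = 2.
Total: 1 + 3 + 6 + 2 + 2 + 2 = 16.
16 ÷ 2 = 8 beats.

8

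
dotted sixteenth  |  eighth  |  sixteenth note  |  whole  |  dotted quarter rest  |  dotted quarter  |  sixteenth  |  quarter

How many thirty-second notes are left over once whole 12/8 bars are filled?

27

One bar of 12/8 = 48 thirty-second notes.
In thirty-second notes: dotted sixteenth = 3; eighth = 4; sixteenth note = 2; whole = 32; dotted quarter rest = 12; dotted quarter = 12; sixteenth = 2; quarter = 8.
Total: 3 + 4 + 2 + 32 + 12 + 12 + 2 + 8 = 75.
75 ÷ 48 = 1 complete bar with 27 thirty-second notes remaining.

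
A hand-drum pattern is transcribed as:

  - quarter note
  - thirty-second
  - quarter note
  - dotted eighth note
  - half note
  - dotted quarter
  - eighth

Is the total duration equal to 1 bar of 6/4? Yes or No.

No

One bar of 6/4 = 48 thirty-second notes.
Working in thirty-second notes: quarter note = 8; thirty-second = 1; quarter note = 8; dotted eighth note = 6; half note = 16; dotted quarter = 12; eighth = 4.
Altogether 8 + 1 + 8 + 6 + 16 + 12 + 4 = 55.
55 exceeds 48, so the answer is No.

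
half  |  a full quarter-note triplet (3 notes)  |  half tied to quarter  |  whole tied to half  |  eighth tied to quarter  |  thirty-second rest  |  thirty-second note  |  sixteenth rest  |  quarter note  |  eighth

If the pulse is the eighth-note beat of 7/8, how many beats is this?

One eighth-note beat = 4 thirty-second notes.
Convert each value to thirty-second notes: half = 16; a full quarter-note triplet (3 notes) (three triplet quarters span one half) = 16; half tied to quarter (half + quarter) = 24; whole tied to half (whole + half) = 48; eighth tied to quarter (eighth + quarter) = 12; thirty-second rest = 1; thirty-second note = 1; sixteenth rest = 2; quarter note = 8; eighth = 4.
Sum: 16 + 16 + 24 + 48 + 12 + 1 + 1 + 2 + 8 + 4 = 132.
132 ÷ 4 = 33 beats.

33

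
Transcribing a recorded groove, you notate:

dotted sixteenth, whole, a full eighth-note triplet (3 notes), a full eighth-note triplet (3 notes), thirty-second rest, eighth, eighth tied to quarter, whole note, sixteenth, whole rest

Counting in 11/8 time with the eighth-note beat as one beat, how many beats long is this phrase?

33.5

One eighth-note beat = 4 thirty-second notes.
Convert each value to thirty-second notes: dotted sixteenth = 3; whole = 32; a full eighth-note triplet (3 notes) (three triplet eighths span one quarter) = 8; a full eighth-note triplet (3 notes) (three triplet eighths span one quarter) = 8; thirty-second rest = 1; eighth = 4; eighth tied to quarter (eighth + quarter) = 12; whole note = 32; sixteenth = 2; whole rest = 32.
Altogether 3 + 32 + 8 + 8 + 1 + 4 + 12 + 32 + 2 + 32 = 134.
134 ÷ 4 = 33.5 beats.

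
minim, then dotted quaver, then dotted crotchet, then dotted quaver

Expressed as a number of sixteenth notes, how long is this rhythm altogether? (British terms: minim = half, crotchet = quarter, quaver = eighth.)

Each duration in sixteenth notes: minim = 8; dotted quaver = 3; dotted crotchet = 6; dotted quaver = 3.
Altogether 8 + 3 + 6 + 3 = 20 sixteenth notes.

20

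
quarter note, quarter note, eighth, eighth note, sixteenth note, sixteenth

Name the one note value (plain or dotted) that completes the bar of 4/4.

The bar of 4/4 = 16 sixteenth notes.
Express everything in sixteenth notes: quarter note = 4; quarter note = 4; eighth = 2; eighth note = 2; sixteenth note = 1; sixteenth = 1.
Altogether 4 + 4 + 2 + 2 + 1 + 1 = 14.
Remaining: 16 − 14 = 2 sixteenth notes, which is a eighth note.

eighth note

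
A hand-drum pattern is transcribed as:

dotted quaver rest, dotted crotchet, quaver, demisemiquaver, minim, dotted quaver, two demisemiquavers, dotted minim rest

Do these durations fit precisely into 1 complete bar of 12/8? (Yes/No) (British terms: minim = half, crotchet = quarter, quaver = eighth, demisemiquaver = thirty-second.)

One bar of 12/8 = 48 thirty-second notes.
Each duration in thirty-second notes: dotted quaver rest = 6; dotted crotchet = 12; quaver = 4; demisemiquaver = 1; minim = 16; dotted quaver = 6; demisemiquaver = 1; demisemiquaver = 1; dotted minim rest = 24.
Total: 6 + 12 + 4 + 1 + 16 + 6 + 1 + 1 + 24 = 71.
71 exceeds 48, so the answer is No.

No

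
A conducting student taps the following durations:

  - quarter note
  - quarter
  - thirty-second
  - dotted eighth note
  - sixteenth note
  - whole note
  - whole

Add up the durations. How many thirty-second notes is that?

89

Express everything in thirty-second notes: quarter note = 8; quarter = 8; thirty-second = 1; dotted eighth note = 6; sixteenth note = 2; whole note = 32; whole = 32.
Sum: 8 + 8 + 1 + 6 + 2 + 32 + 32 = 89 thirty-second notes.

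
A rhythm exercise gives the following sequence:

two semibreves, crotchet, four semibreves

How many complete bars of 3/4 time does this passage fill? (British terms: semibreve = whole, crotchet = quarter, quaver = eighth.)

One bar of 3/4 = 3 quarter notes.
In quarter notes: semibreve = 4; semibreve = 4; crotchet = 1; semibreve = 4; semibreve = 4; semibreve = 4; semibreve = 4.
Total: 4 + 4 + 1 + 4 + 4 + 4 + 4 = 25.
25 ÷ 3 = 8 complete bars with 1 left over.

8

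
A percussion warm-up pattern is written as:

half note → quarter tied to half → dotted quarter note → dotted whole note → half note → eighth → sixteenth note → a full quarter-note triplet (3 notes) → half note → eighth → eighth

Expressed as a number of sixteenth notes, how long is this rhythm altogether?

Express everything in sixteenth notes: half note = 8; quarter tied to half (quarter + half) = 12; dotted quarter note = 6; dotted whole note = 24; half note = 8; eighth = 2; sixteenth note = 1; a full quarter-note triplet (3 notes) (three triplet quarters span one half) = 8; half note = 8; eighth = 2; eighth = 2.
Adding: 8 + 12 + 6 + 24 + 8 + 2 + 1 + 8 + 8 + 2 + 2 = 81 sixteenth notes.

81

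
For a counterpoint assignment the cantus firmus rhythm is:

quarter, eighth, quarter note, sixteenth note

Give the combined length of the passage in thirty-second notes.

22

Working in thirty-second notes: quarter = 8; eighth = 4; quarter note = 8; sixteenth note = 2.
Total: 8 + 4 + 8 + 2 = 22 thirty-second notes.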